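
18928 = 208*91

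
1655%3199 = 1655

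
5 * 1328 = 6640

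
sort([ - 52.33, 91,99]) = [ -52.33 , 91, 99]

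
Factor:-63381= - 3^1*37^1 * 571^1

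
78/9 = 26/3 = 8.67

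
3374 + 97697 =101071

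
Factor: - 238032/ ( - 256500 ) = 116/125=2^2*5^( - 3 )*29^1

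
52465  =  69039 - 16574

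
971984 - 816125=155859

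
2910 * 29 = 84390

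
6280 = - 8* ( - 785 ) 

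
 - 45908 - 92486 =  - 138394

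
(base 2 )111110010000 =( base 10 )3984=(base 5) 111414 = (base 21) 90f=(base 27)5cf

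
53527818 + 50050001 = 103577819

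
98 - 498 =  - 400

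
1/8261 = 1/8261 = 0.00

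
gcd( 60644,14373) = 1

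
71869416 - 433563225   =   - 361693809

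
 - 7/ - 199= 7/199 = 0.04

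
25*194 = 4850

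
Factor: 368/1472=2^(-2) = 1/4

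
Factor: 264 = 2^3*3^1*11^1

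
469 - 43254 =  - 42785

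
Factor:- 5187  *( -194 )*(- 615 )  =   - 618860970 = -2^1*3^2*5^1*7^1*13^1*19^1*41^1*97^1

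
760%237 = 49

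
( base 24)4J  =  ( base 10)115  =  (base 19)61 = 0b1110011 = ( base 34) 3d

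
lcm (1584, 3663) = 58608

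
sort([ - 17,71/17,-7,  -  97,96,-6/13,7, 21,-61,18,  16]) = [-97,-61 , - 17,-7,-6/13,  71/17,7,16,18, 21,96 ] 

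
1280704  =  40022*32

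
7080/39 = 181 + 7/13 = 181.54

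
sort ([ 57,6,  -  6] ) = [ - 6,6, 57] 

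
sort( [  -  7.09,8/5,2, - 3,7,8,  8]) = [ - 7.09, - 3 , 8/5,2,7,8, 8] 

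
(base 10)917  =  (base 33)rq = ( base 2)1110010101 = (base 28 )14L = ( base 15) 412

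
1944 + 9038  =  10982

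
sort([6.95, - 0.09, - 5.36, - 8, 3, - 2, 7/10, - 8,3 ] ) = [ - 8, -8, - 5.36, - 2,-0.09,7/10,3, 3,6.95]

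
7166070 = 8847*810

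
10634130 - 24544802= - 13910672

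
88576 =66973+21603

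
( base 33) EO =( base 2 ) 111100110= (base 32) F6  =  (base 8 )746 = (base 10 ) 486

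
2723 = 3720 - 997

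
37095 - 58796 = -21701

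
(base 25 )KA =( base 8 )776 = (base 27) io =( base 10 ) 510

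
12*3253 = 39036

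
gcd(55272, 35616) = 168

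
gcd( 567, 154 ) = 7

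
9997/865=9997/865 = 11.56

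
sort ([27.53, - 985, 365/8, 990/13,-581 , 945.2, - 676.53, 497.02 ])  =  [ - 985, - 676.53, - 581,  27.53,365/8, 990/13, 497.02, 945.2] 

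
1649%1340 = 309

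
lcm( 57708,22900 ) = 1442700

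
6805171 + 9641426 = 16446597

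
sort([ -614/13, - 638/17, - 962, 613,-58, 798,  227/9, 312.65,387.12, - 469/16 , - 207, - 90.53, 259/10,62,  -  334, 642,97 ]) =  [ - 962, - 334  , - 207, -90.53, -58, - 614/13, - 638/17, - 469/16, 227/9,259/10, 62, 97, 312.65,387.12,613, 642 , 798 ]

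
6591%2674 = 1243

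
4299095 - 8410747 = -4111652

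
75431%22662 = 7445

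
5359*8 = 42872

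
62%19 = 5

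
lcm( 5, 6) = 30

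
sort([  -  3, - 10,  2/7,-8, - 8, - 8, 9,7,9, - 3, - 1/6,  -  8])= [-10, - 8, - 8,-8,-8,-3,  -  3, - 1/6, 2/7, 7,9,  9 ] 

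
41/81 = 41/81= 0.51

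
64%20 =4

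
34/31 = 1 + 3/31 =1.10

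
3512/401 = 3512/401 = 8.76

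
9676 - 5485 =4191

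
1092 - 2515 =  - 1423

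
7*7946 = 55622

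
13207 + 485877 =499084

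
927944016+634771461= 1562715477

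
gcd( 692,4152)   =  692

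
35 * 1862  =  65170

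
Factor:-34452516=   -  2^2*3^1*7^1*410149^1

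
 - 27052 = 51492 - 78544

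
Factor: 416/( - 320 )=-2^(-1 )*5^( - 1 )*13^1 = - 13/10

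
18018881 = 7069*2549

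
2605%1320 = 1285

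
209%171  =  38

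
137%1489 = 137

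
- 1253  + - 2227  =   - 3480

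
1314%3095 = 1314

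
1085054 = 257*4222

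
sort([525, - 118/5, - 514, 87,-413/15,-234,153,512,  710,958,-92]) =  [ - 514 ,-234, - 92 , - 413/15, - 118/5, 87,  153, 512,  525,710,958]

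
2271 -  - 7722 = 9993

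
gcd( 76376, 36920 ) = 8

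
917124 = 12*76427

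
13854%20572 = 13854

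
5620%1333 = 288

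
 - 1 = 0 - 1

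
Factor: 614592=2^6*3^2 * 11^1*97^1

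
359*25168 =9035312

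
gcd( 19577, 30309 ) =1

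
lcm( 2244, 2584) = 85272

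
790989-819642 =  - 28653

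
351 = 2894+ - 2543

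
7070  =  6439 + 631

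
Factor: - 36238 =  - 2^1*18119^1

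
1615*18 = 29070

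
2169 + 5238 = 7407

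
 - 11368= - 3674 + - 7694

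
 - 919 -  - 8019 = 7100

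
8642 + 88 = 8730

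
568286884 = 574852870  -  6565986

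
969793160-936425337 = 33367823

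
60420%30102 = 216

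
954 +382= 1336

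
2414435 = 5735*421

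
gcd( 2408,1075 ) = 43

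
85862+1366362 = 1452224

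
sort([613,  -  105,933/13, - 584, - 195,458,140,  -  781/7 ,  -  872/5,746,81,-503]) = [ - 584, - 503, - 195, - 872/5, - 781/7, - 105,933/13,  81,140,  458,613,746 ]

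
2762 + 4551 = 7313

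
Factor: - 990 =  - 2^1*3^2*5^1*11^1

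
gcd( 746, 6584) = 2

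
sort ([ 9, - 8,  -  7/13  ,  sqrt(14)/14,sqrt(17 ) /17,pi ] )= [ - 8, - 7/13 , sqrt( 17) /17, sqrt(14)/14,pi,  9]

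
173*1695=293235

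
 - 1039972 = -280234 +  - 759738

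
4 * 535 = 2140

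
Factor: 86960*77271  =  2^4*3^1*5^1 * 43^1*599^1*1087^1=6719486160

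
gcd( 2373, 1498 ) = 7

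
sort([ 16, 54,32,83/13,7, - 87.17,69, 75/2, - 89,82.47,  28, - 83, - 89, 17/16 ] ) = [ - 89, - 89, - 87.17 , - 83,17/16,83/13,7,16, 28,32,75/2, 54, 69,82.47]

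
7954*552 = 4390608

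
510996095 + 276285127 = 787281222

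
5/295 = 1/59 = 0.02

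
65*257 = 16705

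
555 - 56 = 499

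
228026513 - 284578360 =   -  56551847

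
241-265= - 24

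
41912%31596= 10316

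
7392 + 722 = 8114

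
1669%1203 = 466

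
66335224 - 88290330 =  - 21955106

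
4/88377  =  4/88377=0.00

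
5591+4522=10113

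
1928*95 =183160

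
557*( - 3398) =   -  1892686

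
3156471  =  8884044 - 5727573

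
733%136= 53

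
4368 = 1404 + 2964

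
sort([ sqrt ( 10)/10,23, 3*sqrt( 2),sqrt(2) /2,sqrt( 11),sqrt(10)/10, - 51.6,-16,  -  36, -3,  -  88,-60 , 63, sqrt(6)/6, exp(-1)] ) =[ - 88, - 60, - 51.6,-36,  -  16,- 3, sqrt(10)/10,sqrt(10) /10, exp( - 1),sqrt( 6)/6 , sqrt (2)/2,sqrt( 11),3*sqrt ( 2),23, 63 ]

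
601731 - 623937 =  - 22206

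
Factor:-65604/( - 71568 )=11/12 = 2^(  -  2 )*3^ (-1 )*11^1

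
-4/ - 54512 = 1/13628  =  0.00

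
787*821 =646127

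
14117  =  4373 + 9744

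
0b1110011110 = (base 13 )563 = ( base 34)R8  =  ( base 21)222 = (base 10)926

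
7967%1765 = 907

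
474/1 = 474=474.00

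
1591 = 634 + 957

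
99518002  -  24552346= 74965656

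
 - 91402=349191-440593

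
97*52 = 5044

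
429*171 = 73359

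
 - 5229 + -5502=-10731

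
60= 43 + 17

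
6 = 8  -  2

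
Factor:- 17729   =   - 17729^1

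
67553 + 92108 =159661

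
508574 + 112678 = 621252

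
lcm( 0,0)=0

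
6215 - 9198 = -2983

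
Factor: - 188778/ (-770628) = 2^( -1)*73^1*149^( - 1) = 73/298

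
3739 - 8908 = - 5169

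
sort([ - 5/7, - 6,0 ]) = [ - 6, - 5/7, 0 ]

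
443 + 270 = 713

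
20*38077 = 761540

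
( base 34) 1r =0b111101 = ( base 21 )2j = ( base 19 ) 34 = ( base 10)61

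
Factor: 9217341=3^3*7^2*6967^1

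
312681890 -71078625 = 241603265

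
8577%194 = 41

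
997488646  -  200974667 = 796513979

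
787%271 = 245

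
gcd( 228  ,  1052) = 4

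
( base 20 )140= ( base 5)3410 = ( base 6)2120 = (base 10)480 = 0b111100000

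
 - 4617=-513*9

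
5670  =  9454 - 3784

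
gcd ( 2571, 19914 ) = 3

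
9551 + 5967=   15518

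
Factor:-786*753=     -  2^1*3^2 * 131^1*251^1 = - 591858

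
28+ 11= 39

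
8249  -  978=7271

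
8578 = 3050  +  5528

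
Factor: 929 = 929^1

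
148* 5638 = 834424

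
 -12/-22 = 6/11 = 0.55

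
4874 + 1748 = 6622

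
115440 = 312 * 370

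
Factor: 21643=23^1*941^1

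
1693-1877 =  - 184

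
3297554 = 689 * 4786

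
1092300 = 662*1650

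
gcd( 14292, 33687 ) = 9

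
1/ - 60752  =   - 1/60752 = -  0.00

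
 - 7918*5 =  - 39590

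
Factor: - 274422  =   - 2^1*3^1 * 45737^1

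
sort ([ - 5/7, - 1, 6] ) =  [  -  1,-5/7, 6 ] 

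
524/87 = 6 + 2/87=6.02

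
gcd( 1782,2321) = 11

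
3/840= 1/280 = 0.00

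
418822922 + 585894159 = 1004717081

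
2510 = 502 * 5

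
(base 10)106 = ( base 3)10221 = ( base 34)34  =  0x6a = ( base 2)1101010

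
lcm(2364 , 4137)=16548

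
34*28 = 952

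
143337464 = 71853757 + 71483707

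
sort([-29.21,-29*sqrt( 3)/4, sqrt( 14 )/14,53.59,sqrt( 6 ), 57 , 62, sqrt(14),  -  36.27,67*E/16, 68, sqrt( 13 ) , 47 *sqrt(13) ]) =[ - 36.27,-29.21, - 29*sqrt( 3)/4, sqrt( 14)/14,sqrt(6 ), sqrt( 13),  sqrt( 14), 67*E/16, 53.59, 57, 62, 68, 47*sqrt( 13 )]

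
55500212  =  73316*757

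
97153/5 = 19430 + 3/5 = 19430.60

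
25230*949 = 23943270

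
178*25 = 4450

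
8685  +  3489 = 12174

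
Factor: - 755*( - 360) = 2^3*3^2 * 5^2 * 151^1=   271800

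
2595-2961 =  - 366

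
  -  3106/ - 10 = 1553/5  =  310.60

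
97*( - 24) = - 2328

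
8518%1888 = 966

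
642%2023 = 642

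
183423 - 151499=31924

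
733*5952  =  4362816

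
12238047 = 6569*1863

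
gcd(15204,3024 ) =84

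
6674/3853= 6674/3853 = 1.73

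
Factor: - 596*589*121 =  - 2^2*11^2 *19^1*31^1*149^1 = - 42476324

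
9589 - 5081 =4508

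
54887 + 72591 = 127478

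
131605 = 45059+86546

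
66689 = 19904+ 46785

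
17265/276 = 62 + 51/92 = 62.55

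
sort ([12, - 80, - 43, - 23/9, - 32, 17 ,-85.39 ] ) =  [-85.39, - 80,  -  43, - 32, - 23/9,12,17]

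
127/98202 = 127/98202  =  0.00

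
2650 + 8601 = 11251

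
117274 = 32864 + 84410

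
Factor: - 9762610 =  - 2^1*5^1*11^1*13^1*6827^1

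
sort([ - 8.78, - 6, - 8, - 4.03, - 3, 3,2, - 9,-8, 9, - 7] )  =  [ - 9,-8.78,  -  8, - 8, - 7,-6,  -  4.03, - 3, 2,3,9 ]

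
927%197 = 139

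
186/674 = 93/337 = 0.28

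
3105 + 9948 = 13053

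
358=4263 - 3905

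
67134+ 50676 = 117810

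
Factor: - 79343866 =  - 2^1*7^1 *97^1*58427^1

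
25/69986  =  25/69986 = 0.00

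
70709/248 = 285 + 29/248=285.12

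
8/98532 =2/24633  =  0.00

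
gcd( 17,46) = 1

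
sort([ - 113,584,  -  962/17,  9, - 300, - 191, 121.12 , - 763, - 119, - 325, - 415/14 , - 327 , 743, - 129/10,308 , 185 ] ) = [-763, -327,-325, - 300, - 191, - 119, - 113 , - 962/17,-415/14 , - 129/10,9, 121.12,  185,308, 584,  743 ]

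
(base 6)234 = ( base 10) 94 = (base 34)2q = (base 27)3d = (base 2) 1011110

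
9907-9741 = 166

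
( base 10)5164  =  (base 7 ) 21025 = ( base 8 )12054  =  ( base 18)FGG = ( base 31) 5bi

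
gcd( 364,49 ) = 7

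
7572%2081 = 1329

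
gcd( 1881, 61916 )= 1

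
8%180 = 8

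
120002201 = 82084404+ 37917797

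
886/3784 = 443/1892 = 0.23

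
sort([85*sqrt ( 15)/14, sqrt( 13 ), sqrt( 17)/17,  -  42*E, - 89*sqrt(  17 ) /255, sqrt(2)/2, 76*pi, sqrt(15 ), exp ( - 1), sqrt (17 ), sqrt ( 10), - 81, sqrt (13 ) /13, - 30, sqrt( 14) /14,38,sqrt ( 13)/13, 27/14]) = [ - 42*E, - 81,- 30, - 89*sqrt(17 ) /255, sqrt ( 17)/17, sqrt(14)/14,sqrt(13)/13, sqrt( 13)/13, exp( - 1),sqrt( 2) /2,27/14, sqrt( 10 ), sqrt ( 13 ), sqrt( 15),  sqrt( 17),85 * sqrt (15)/14, 38,76*pi]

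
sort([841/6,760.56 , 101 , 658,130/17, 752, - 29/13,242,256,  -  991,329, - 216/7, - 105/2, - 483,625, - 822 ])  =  [ - 991,  -  822, - 483, - 105/2, - 216/7, - 29/13,130/17,101,841/6,242,256,329,625,  658, 752,760.56]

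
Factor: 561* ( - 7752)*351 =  - 2^3*3^5*11^1*13^1*17^2*19^1 = -1526454072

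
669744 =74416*9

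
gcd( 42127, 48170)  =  1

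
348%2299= 348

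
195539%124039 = 71500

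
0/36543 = 0 =0.00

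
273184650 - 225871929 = 47312721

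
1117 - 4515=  - 3398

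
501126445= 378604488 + 122521957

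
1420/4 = 355 = 355.00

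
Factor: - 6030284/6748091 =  -2^2*7^( -1 )*13^1*89^1* 409^( - 1)*1303^1*2357^(-1 )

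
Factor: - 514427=-41^1*12547^1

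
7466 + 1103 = 8569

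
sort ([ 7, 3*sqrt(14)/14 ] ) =[ 3* sqrt ( 14 )/14,7]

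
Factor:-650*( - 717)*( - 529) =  - 2^1*3^1*5^2 * 13^1*23^2*239^1 = - 246540450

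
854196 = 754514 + 99682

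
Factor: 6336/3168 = 2 = 2^1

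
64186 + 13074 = 77260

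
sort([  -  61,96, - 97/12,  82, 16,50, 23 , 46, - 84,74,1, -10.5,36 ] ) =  [-84, - 61, - 10.5,-97/12,1, 16, 23,36, 46,50,74, 82,96 ]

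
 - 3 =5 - 8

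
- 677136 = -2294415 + 1617279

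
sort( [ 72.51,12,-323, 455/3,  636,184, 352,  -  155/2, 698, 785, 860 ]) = [  -  323, -155/2, 12, 72.51, 455/3,  184, 352, 636, 698, 785, 860 ] 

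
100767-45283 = 55484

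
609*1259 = 766731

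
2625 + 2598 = 5223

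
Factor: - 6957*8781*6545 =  - 3^3*5^1*7^1*11^1*17^1 * 773^1*2927^1 = - 399830234265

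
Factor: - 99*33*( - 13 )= 42471 = 3^3 *11^2 * 13^1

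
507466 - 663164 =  - 155698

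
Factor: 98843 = 97^1*1019^1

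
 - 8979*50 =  - 448950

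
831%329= 173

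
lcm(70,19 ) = 1330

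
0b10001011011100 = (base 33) 86e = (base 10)8924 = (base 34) 7og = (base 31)98r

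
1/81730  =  1/81730 = 0.00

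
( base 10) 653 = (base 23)159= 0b1010001101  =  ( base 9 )805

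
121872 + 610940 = 732812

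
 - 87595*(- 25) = 2189875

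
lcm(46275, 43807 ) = 3285525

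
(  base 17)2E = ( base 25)1N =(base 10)48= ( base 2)110000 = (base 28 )1k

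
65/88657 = 65/88657 = 0.00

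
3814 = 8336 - 4522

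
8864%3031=2802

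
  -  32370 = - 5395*6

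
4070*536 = 2181520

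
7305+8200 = 15505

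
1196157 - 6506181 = - 5310024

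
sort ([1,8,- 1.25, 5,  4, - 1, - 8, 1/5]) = [ - 8 , - 1.25,- 1, 1/5, 1 , 4,  5,8]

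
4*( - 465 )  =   - 1860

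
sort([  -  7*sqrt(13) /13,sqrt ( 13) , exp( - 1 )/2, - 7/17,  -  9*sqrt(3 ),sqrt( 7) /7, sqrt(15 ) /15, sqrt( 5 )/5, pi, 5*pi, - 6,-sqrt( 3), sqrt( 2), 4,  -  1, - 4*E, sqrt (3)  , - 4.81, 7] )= [-9*sqrt( 3) , - 4*E,  -  6, - 4.81, - 7*sqrt( 13)/13, - sqrt( 3 ), - 1, -7/17, exp( - 1 )/2,sqrt(15 ) /15,sqrt( 7 ) /7,sqrt ( 5)/5,sqrt(2 ),  sqrt( 3) , pi, sqrt (13),4,7,5*pi]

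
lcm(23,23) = 23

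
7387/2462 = 7387/2462 = 3.00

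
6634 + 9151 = 15785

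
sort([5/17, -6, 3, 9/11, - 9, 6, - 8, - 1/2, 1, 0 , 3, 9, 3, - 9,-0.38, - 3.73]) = [ - 9, -9, - 8, - 6, -3.73,- 1/2 ,-0.38, 0, 5/17,9/11, 1,3, 3,3, 6, 9 ] 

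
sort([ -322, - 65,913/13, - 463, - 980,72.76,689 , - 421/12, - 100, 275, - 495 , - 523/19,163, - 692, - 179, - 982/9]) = [-980, - 692, - 495,- 463 , - 322  , - 179, - 982/9,  -  100, - 65, - 421/12,  -  523/19,913/13, 72.76, 163,275, 689]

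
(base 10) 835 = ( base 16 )343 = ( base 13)4c3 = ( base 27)13p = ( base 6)3511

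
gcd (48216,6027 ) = 6027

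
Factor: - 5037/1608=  - 1679/536 = - 2^(-3)*23^1*67^( - 1)*73^1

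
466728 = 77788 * 6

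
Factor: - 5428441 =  - 31^1*41^1 * 4271^1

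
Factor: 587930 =2^1*5^1*7^1 * 37^1*227^1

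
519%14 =1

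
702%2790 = 702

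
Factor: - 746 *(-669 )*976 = 487096224 = 2^5*3^1*61^1*223^1 *373^1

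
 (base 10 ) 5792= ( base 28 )7ao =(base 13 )2837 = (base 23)ALJ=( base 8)13240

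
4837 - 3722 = 1115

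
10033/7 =10033/7 = 1433.29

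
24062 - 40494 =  - 16432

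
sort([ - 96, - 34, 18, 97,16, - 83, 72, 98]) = [ - 96, - 83, - 34, 16,18, 72, 97, 98]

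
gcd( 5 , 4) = 1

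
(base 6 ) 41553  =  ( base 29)6jg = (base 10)5613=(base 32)5fd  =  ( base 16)15ED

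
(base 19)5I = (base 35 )38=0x71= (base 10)113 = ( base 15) 78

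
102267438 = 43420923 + 58846515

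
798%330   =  138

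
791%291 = 209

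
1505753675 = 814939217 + 690814458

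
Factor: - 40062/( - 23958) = 3^(-1 )*11^( - 2) * 607^1 = 607/363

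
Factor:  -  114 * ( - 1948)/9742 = 111036/4871= 2^2 * 3^1*19^1*487^1*4871^(- 1)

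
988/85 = 988/85 = 11.62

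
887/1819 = 887/1819 = 0.49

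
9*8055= 72495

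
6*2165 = 12990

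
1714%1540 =174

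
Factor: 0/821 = 0 = 0^1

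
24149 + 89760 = 113909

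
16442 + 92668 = 109110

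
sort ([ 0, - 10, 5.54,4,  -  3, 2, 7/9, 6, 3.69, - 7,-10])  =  [-10,-10,  -  7,-3, 0,7/9,  2  ,  3.69,  4,5.54, 6]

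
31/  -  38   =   - 1+7/38 = - 0.82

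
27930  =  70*399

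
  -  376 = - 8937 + 8561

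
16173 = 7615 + 8558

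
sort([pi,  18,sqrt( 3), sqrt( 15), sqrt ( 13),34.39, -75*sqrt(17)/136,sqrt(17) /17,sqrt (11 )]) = [  -  75*sqrt(17) /136,sqrt(17 ) /17,sqrt(3),pi,sqrt(11 ), sqrt( 13 ),sqrt (15), 18,34.39]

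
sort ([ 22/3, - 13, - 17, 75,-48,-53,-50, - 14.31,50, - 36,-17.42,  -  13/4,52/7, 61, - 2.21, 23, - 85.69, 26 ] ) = [  -  85.69, - 53,-50,-48  , -36,  -  17.42, - 17, - 14.31,- 13, - 13/4, - 2.21 , 22/3,52/7, 23, 26,50,61,75 ]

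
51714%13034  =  12612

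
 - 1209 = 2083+-3292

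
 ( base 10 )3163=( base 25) 51D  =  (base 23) 5mc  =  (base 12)19B7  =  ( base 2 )110001011011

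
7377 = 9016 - 1639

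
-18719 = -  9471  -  9248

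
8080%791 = 170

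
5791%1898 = 97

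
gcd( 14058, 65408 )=2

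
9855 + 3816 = 13671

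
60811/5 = 12162 + 1/5=12162.20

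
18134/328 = 9067/164 = 55.29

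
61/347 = 61/347 = 0.18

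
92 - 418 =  - 326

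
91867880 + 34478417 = 126346297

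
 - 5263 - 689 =  -  5952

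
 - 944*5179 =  - 4888976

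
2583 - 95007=  -  92424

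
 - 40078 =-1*40078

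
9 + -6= 3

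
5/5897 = 5/5897 = 0.00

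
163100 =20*8155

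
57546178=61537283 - 3991105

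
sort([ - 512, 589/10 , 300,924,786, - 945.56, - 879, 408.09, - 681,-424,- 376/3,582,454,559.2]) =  [ - 945.56, - 879, -681 , - 512, - 424, - 376/3, 589/10, 300,408.09,  454,559.2, 582,786 , 924 ] 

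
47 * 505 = 23735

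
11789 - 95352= -83563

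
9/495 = 1/55=0.02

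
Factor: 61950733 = 13^1 * 911^1 * 5231^1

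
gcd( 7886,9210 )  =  2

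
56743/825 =68 + 643/825=68.78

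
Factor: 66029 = 66029^1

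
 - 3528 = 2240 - 5768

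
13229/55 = 240 + 29/55 = 240.53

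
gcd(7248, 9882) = 6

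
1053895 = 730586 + 323309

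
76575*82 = 6279150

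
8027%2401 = 824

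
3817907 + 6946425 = 10764332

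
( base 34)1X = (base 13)52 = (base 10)67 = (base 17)3G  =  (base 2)1000011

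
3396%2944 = 452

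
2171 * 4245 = 9215895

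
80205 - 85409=-5204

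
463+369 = 832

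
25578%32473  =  25578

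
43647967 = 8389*5203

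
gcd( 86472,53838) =18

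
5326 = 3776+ 1550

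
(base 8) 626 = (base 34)BW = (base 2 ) 110010110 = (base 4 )12112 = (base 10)406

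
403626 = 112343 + 291283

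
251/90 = 2 + 71/90 = 2.79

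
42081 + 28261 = 70342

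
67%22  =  1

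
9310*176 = 1638560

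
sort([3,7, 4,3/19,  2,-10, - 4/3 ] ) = [ - 10, - 4/3 , 3/19,2, 3,4, 7]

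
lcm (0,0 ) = 0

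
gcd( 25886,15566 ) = 86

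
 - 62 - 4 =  - 66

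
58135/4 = 14533 + 3/4 = 14533.75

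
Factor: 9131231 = 9131231^1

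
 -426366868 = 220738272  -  647105140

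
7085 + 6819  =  13904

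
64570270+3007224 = 67577494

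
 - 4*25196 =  -100784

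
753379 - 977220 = - 223841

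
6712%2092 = 436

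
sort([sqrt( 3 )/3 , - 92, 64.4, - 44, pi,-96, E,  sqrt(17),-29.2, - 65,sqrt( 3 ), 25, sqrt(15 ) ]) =[ - 96,-92, - 65, - 44, - 29.2,  sqrt( 3) /3 , sqrt( 3 ),E,  pi , sqrt( 15 ),sqrt(17 ),25, 64.4 ] 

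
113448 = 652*174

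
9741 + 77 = 9818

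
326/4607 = 326/4607= 0.07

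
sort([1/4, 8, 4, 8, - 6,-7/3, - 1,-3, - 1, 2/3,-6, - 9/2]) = [ - 6 , - 6, - 9/2,-3, - 7/3, - 1 , - 1,1/4,  2/3,4,8 , 8] 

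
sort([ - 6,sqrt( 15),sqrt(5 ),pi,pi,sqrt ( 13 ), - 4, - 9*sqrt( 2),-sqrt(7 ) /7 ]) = [ - 9*sqrt( 2), - 6, - 4,-sqrt(7 )/7,sqrt( 5),pi,pi,sqrt( 13), sqrt(  15)]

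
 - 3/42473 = - 1  +  42470/42473 = - 0.00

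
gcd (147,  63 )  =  21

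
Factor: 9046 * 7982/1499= 2^2*13^1*307^1*1499^ ( - 1) * 4523^1 = 72205172/1499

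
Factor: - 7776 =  - 2^5*3^5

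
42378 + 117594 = 159972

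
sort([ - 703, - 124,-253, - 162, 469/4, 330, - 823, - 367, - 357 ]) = [ - 823, - 703, - 367, - 357, - 253, - 162, -124, 469/4, 330 ]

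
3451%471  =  154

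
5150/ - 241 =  - 5150/241 = - 21.37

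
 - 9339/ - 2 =9339/2= 4669.50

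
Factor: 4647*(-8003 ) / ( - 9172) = 37189941/9172  =  2^( - 2) * 3^1*53^1*151^1* 1549^1*2293^(- 1 ) 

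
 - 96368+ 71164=-25204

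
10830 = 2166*5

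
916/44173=916/44173 = 0.02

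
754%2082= 754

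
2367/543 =4+65/181 = 4.36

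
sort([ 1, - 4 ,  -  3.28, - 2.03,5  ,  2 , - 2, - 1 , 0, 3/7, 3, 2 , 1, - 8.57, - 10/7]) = [ - 8.57,-4 , - 3.28 , - 2.03, - 2, - 10/7, - 1,0,  3/7, 1, 1, 2, 2, 3,  5] 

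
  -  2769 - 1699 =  - 4468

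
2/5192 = 1/2596=0.00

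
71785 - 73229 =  - 1444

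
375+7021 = 7396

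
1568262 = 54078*29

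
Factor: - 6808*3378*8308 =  - 191062598592 =-2^6*3^1*23^1*31^1 * 37^1*67^1*563^1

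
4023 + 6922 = 10945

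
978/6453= 326/2151 = 0.15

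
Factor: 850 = 2^1*5^2*17^1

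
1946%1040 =906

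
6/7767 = 2/2589 = 0.00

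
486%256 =230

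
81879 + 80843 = 162722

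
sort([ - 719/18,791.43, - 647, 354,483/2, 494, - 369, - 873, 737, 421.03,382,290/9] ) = [ - 873,-647, - 369, - 719/18, 290/9, 483/2, 354, 382, 421.03 , 494,737, 791.43]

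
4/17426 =2/8713= 0.00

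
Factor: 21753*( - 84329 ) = - 3^2 * 7^2*1721^1*2417^1 = -1834408737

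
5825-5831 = -6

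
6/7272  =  1/1212  =  0.00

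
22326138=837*26674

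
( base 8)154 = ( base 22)4k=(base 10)108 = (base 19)5d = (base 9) 130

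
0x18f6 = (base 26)9bk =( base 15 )1D60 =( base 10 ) 6390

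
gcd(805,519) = 1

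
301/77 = 3 + 10/11 =3.91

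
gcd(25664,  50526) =802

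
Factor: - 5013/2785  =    -  3^2*5^( - 1) = - 9/5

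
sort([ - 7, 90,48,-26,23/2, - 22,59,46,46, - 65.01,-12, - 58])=[-65.01,  -  58, - 26, - 22,  -  12 , - 7,  23/2,46,46,48 , 59,  90]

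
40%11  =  7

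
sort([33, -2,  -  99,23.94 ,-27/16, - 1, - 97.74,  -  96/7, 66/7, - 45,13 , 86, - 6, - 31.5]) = [-99,  -  97.74,-45 ,  -  31.5 , - 96/7,  -  6, - 2 ,  -  27/16, -1,  66/7, 13,23.94, 33,86]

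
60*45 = 2700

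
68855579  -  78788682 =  - 9933103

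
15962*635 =10135870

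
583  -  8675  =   - 8092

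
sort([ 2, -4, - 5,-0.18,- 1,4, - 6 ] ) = [ - 6,-5,-4,- 1, -0.18, 2,4 ]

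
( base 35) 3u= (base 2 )10000111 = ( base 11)113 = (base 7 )252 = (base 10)135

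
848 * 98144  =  83226112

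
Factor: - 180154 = - 2^1 * 13^3*41^1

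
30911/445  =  69 + 206/445 = 69.46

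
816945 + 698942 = 1515887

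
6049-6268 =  - 219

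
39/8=39/8 = 4.88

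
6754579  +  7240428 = 13995007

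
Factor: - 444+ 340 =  - 104 = - 2^3 * 13^1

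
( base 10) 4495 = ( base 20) B4F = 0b1000110001111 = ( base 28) 5KF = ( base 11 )3417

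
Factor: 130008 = 2^3 * 3^1*5417^1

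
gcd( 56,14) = 14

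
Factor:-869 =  - 11^1*79^1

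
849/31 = 27 + 12/31 =27.39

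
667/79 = 667/79 = 8.44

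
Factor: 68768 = 2^5*7^1*307^1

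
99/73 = 99/73 = 1.36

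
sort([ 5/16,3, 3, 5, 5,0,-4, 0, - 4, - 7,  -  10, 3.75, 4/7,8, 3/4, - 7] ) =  [ - 10, - 7, - 7, - 4,-4, 0, 0, 5/16, 4/7, 3/4, 3, 3, 3.75,5, 5, 8 ] 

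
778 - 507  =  271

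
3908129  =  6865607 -2957478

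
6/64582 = 3/32291 = 0.00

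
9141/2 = 9141/2 = 4570.50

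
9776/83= 9776/83= 117.78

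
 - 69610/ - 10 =6961 + 0/1= 6961.00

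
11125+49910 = 61035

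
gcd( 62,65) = 1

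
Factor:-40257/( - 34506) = 7/6 =2^(-1 ) * 3^( - 1 ) * 7^1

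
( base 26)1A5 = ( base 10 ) 941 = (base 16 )3AD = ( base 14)4b3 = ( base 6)4205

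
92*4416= 406272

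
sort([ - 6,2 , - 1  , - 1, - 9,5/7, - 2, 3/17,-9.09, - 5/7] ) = [ - 9.09,-9, - 6, - 2, - 1,  -  1, - 5/7, 3/17,  5/7,2 ] 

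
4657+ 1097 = 5754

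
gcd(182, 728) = 182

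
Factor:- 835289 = -7^1 *13^1 * 67^1*137^1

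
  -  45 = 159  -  204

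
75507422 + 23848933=99356355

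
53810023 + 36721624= 90531647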